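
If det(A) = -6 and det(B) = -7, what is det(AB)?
42

Use the multiplicative property of determinants: det(AB) = det(A)*det(B).
det(AB) = (-6)*(-7) = 42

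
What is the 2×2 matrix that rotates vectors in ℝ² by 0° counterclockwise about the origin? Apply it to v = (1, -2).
R = [[1, 0], [0, 1]]; R·v = (1, -2)

A counterclockwise rotation by angle θ in ℝ² has matrix R(θ) = [[cos θ, -sin θ], [sin θ, cos θ]].
For θ = 0°: cos θ = 1, sin θ = 0.
R(0°) = [[1, 0], [0, 1]].
R·v = [1·1 + (0)·-2, 0·1 + 1·-2] = (1, -2).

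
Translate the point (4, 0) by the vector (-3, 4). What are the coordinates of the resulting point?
(1, 4)

Translation by (-3, 4):
x' = 4 + -3 = 1
y' = 0 + 4 = 4
Homogeneous matrix: [[1, 0, -3], [0, 1, 4], [0, 0, 1]]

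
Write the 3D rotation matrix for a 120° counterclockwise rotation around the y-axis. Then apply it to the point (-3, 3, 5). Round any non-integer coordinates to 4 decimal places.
R = [[-1/2, 0, √3/2], [0, 1, 0], [-√3/2, 0, -1/2]]; R·(-3, 3, 5) = (5.8301, 3.0000, 0.0981)

Rotation matrix for 120° around y-axis:
cos(120°) = -1/2, sin(120°) = √3/2
R = [[-1/2, 0, √3/2], [0, 1, 0], [-√3/2, 0, -1/2]]
Apply to (-3, 3, 5): R·[-3, 3, 5]ᵀ = (5.8301, 3.0000, 0.0981)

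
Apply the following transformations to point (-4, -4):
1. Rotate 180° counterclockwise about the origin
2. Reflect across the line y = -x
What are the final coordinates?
(-4, -4)

Step 1: Rotate 180° → (4, 4)
Step 2: Reflect across the line y = -x → (-4, -4)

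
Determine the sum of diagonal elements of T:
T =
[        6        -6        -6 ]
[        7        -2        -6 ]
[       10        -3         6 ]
tr(T) = 6 - 2 + 6 = 10

The trace of a square matrix is the sum of its diagonal entries.
Diagonal entries of T: T[0][0] = 6, T[1][1] = -2, T[2][2] = 6.
tr(T) = 6 - 2 + 6 = 10.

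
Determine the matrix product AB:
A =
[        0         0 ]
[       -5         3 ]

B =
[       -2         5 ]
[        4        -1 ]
AB =
[        0         0 ]
[       22       -28 ]

Matrix multiplication: (AB)[i][j] = sum over k of A[i][k] * B[k][j].
  (AB)[0][0] = (0)*(-2) + (0)*(4) = 0
  (AB)[0][1] = (0)*(5) + (0)*(-1) = 0
  (AB)[1][0] = (-5)*(-2) + (3)*(4) = 22
  (AB)[1][1] = (-5)*(5) + (3)*(-1) = -28
AB =
[        0         0 ]
[       22       -28 ]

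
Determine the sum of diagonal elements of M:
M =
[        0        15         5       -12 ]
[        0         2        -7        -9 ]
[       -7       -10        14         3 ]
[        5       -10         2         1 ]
tr(M) = 0 + 2 + 14 + 1 = 17

The trace of a square matrix is the sum of its diagonal entries.
Diagonal entries of M: M[0][0] = 0, M[1][1] = 2, M[2][2] = 14, M[3][3] = 1.
tr(M) = 0 + 2 + 14 + 1 = 17.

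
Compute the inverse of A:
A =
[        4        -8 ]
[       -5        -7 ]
det(A) = -68
A⁻¹ =
[     7/68     -2/17 ]
[    -5/68     -1/17 ]

For a 2×2 matrix A = [[a, b], [c, d]] with det(A) ≠ 0, A⁻¹ = (1/det(A)) * [[d, -b], [-c, a]].
det(A) = (4)*(-7) - (-8)*(-5) = -28 - 40 = -68.
A⁻¹ = (1/-68) * [[-7, 8], [5, 4]].
Dividing each entry by -68 and reducing:
A⁻¹ =
[     7/68     -2/17 ]
[    -5/68     -1/17 ]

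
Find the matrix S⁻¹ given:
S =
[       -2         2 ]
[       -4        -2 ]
det(S) = 12
S⁻¹ =
[     -1/6      -1/6 ]
[      1/3      -1/6 ]

For a 2×2 matrix S = [[a, b], [c, d]] with det(S) ≠ 0, S⁻¹ = (1/det(S)) * [[d, -b], [-c, a]].
det(S) = (-2)*(-2) - (2)*(-4) = 4 + 8 = 12.
S⁻¹ = (1/12) * [[-2, -2], [4, -2]].
Dividing each entry by 12 and reducing:
S⁻¹ =
[     -1/6      -1/6 ]
[      1/3      -1/6 ]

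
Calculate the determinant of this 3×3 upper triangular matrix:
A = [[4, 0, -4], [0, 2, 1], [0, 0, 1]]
8

The determinant of a triangular matrix is the product of its diagonal entries (the off-diagonal entries above the diagonal do not affect it).
det(A) = (4) * (2) * (1) = 8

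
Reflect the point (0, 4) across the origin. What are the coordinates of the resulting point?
(0, -4)

Reflection across origin: (0, 4) → (0, -4)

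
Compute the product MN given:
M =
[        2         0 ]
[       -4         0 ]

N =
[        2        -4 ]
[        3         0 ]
MN =
[        4        -8 ]
[       -8        16 ]

Matrix multiplication: (MN)[i][j] = sum over k of M[i][k] * N[k][j].
  (MN)[0][0] = (2)*(2) + (0)*(3) = 4
  (MN)[0][1] = (2)*(-4) + (0)*(0) = -8
  (MN)[1][0] = (-4)*(2) + (0)*(3) = -8
  (MN)[1][1] = (-4)*(-4) + (0)*(0) = 16
MN =
[        4        -8 ]
[       -8        16 ]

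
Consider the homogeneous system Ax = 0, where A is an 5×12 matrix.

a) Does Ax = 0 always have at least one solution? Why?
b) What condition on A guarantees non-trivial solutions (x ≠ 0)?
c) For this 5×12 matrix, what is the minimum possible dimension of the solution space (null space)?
a) Yes, x = 0 is always a solution. b) When A has linearly dependent columns (rank < n). c) Minimum nullity = 7.

a) x = 0 satisfies A·0 = 0, so the zero vector is always a solution.
b) Non-trivial solutions exist iff the columns of A are linearly dependent, equivalently rank(A) < n (the number of columns).
c) By rank-nullity, rank(A) + nullity(A) = n = 12. Since A has only 5 rows, rank(A) ≤ 5, so nullity(A) ≥ 12 - 5 = 7.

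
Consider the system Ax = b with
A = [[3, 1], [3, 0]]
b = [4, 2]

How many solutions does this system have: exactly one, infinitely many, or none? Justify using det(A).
Exactly one solution

Compute det(A) = (3)*(0) - (1)*(3) = -3.
Because det(A) ≠ 0, A is invertible and Ax = b has a unique solution for every b (here x = A⁻¹ b).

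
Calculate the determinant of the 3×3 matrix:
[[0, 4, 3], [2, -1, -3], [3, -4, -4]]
-19

Expansion along first row:
det = 0·det([[-1,-3],[-4,-4]]) - 4·det([[2,-3],[3,-4]]) + 3·det([[2,-1],[3,-4]])
    = 0·(-1·-4 - -3·-4) - 4·(2·-4 - -3·3) + 3·(2·-4 - -1·3)
    = 0·-8 - 4·1 + 3·-5
    = 0 + -4 + -15 = -19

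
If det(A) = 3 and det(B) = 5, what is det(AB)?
15

Use the multiplicative property of determinants: det(AB) = det(A)*det(B).
det(AB) = (3)*(5) = 15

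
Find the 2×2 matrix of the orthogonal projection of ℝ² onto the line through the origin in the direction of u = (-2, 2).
[[1/2, -1/2], [-1/2, 1/2]]

The orthogonal projection onto the line spanned by a nonzero vector u = (a, b) has matrix P = (u uᵀ) / (uᵀ u) = (1/(a² + b²)) · [[a², ab], [ab, b²]].
Here u = (-2, 2), so a² + b² = 4 + 4 = 8.
P = (1/8) · [[4, -4], [-4, 4]] = [[1/2, -1/2], [-1/2, 1/2]].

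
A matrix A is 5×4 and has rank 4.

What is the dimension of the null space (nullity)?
0

The rank-nullity theorem for an m×n matrix states:
rank(A) + nullity(A) = n (the number of columns).
Here n = 4 and rank(A) = 4, so nullity(A) = 4 - 4 = 0.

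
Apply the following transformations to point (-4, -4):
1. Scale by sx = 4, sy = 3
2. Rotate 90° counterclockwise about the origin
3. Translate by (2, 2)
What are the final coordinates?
(14, -14)

Step 1: Scale → (-16, -12)
Step 2: Rotate 90° → (12, -16)
Step 3: Translate → (14, -14)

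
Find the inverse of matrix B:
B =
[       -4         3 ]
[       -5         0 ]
det(B) = 15
B⁻¹ =
[        0      -1/5 ]
[      1/3     -4/15 ]

For a 2×2 matrix B = [[a, b], [c, d]] with det(B) ≠ 0, B⁻¹ = (1/det(B)) * [[d, -b], [-c, a]].
det(B) = (-4)*(0) - (3)*(-5) = 0 + 15 = 15.
B⁻¹ = (1/15) * [[0, -3], [5, -4]].
Dividing each entry by 15 and reducing:
B⁻¹ =
[        0      -1/5 ]
[      1/3     -4/15 ]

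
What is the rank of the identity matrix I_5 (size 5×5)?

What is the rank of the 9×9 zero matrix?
rank(I_5) = 5, rank(0) = 0

The identity I_5 has 5 columns that are the standard basis vectors e_1, …, e_5. These are linearly independent, so all 5 columns are pivots and rank(I_5) = 5.
The 9×9 zero matrix has every entry zero, so every row is the zero row and there are no pivots; rank(0) = 0.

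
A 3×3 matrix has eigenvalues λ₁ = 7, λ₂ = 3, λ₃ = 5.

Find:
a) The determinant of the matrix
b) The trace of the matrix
det = 105, trace = 15

Two standard eigenvalue identities:
- det(A) equals the product of the eigenvalues (counted with multiplicity).
- trace(A) equals the sum of the eigenvalues.
det(A) = (7)*(3)*(5) = 105.
trace(A) = 7 + 3 + 5 = 15.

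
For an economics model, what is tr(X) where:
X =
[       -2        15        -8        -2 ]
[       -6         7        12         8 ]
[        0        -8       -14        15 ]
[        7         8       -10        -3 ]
tr(X) = -2 + 7 - 14 - 3 = -12

The trace of a square matrix is the sum of its diagonal entries.
Diagonal entries of X: X[0][0] = -2, X[1][1] = 7, X[2][2] = -14, X[3][3] = -3.
tr(X) = -2 + 7 - 14 - 3 = -12.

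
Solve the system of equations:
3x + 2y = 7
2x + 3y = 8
x = 1, y = 2

Use elimination (row reduction):
Equation 1: 3x + 2y = 7.
Equation 2: 2x + 3y = 8.
Multiply Eq1 by 2 and Eq2 by 3: 6x + 4y = 14;  6x + 9y = 24.
Subtract: (5)y = 10, so y = 2.
Back-substitute into Eq1: 3x + 2*(2) = 7, so x = 1.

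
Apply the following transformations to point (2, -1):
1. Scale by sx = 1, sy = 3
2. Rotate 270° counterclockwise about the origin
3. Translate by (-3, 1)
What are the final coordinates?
(-6, -1)

Step 1: Scale → (2, -3)
Step 2: Rotate 270° → (-3, -2)
Step 3: Translate → (-6, -1)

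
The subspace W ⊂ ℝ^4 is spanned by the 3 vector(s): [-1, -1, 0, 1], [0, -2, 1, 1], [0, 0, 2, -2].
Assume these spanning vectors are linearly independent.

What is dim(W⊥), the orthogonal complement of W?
dim(W⊥) = 1

For any subspace W of ℝ^n, dim(W) + dim(W⊥) = n (the whole-space dimension).
Here the given 3 vectors are linearly independent, so dim(W) = 3.
Thus dim(W⊥) = n - dim(W) = 4 - 3 = 1.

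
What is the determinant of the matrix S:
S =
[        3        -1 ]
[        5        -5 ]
det(S) = -10

For a 2×2 matrix [[a, b], [c, d]], det = a*d - b*c.
det(S) = (3)*(-5) - (-1)*(5) = -15 + 5 = -10.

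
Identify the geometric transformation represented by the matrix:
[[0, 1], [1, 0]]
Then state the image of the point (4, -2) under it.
reflection across the line y = x; image of (4, -2) is (-2, 4)

This is a symmetric orthogonal matrix with determinant -1, which characterizes a reflection in ℝ².
The matrix [[0, 1], [1, 0]] represents: reflection across the line y = x.
Applying it to (4, -2): [0·4 + 1·-2, 1·4 + 0·-2] = (-2, 4).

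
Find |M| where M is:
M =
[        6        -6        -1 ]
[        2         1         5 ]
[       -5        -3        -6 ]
det(M) = 133

Expand along row 0 (cofactor expansion): det(M) = a*(e*i - f*h) - b*(d*i - f*g) + c*(d*h - e*g), where the 3×3 is [[a, b, c], [d, e, f], [g, h, i]].
Minor M_00 = (1)*(-6) - (5)*(-3) = -6 + 15 = 9.
Minor M_01 = (2)*(-6) - (5)*(-5) = -12 + 25 = 13.
Minor M_02 = (2)*(-3) - (1)*(-5) = -6 + 5 = -1.
det(M) = (6)*(9) - (-6)*(13) + (-1)*(-1) = 54 + 78 + 1 = 133.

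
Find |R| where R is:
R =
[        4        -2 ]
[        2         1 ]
det(R) = 8

For a 2×2 matrix [[a, b], [c, d]], det = a*d - b*c.
det(R) = (4)*(1) - (-2)*(2) = 4 + 4 = 8.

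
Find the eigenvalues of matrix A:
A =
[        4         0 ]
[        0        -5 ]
λ = -5, 4

Solve det(A - λI) = 0. For a 2×2 matrix the characteristic equation is λ² - (trace)λ + det = 0.
trace(A) = a + d = 4 - 5 = -1.
det(A) = a*d - b*c = (4)*(-5) - (0)*(0) = -20 - 0 = -20.
Characteristic equation: λ² - (-1)λ + (-20) = 0.
Discriminant = (-1)² - 4*(-20) = 1 + 80 = 81.
λ = (-1 ± √81) / 2 = (-1 ± 9) / 2 = -5, 4.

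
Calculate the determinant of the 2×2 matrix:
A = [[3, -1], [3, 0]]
3

For A = [[a, b], [c, d]], det(A) = a*d - b*c.
det(A) = (3)*(0) - (-1)*(3) = 0 - -3 = 3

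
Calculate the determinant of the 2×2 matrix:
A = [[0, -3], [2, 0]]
6

For A = [[a, b], [c, d]], det(A) = a*d - b*c.
det(A) = (0)*(0) - (-3)*(2) = 0 - -6 = 6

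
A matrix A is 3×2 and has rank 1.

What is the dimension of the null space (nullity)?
1

The rank-nullity theorem for an m×n matrix states:
rank(A) + nullity(A) = n (the number of columns).
Here n = 2 and rank(A) = 1, so nullity(A) = 2 - 1 = 1.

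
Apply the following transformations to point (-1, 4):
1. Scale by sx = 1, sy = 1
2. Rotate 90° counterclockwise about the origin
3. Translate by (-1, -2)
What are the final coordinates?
(-5, -3)

Step 1: Scale → (-1, 4)
Step 2: Rotate 90° → (-4, -1)
Step 3: Translate → (-5, -3)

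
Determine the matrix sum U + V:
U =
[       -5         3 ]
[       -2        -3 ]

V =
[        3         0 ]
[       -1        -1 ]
U + V =
[       -2         3 ]
[       -3        -4 ]

Matrix addition is elementwise: (U+V)[i][j] = U[i][j] + V[i][j].
  (U+V)[0][0] = (-5) + (3) = -2
  (U+V)[0][1] = (3) + (0) = 3
  (U+V)[1][0] = (-2) + (-1) = -3
  (U+V)[1][1] = (-3) + (-1) = -4
U + V =
[       -2         3 ]
[       -3        -4 ]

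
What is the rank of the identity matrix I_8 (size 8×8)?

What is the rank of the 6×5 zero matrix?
rank(I_8) = 8, rank(0) = 0

The identity I_8 has 8 columns that are the standard basis vectors e_1, …, e_8. These are linearly independent, so all 8 columns are pivots and rank(I_8) = 8.
The 6×5 zero matrix has every entry zero, so every row is the zero row and there are no pivots; rank(0) = 0.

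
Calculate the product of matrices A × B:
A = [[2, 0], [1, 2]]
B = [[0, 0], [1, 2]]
[[0, 0], [2, 4]]

Matrix multiplication:
C[0][0] = 2×0 + 0×1 = 0
C[0][1] = 2×0 + 0×2 = 0
C[1][0] = 1×0 + 2×1 = 2
C[1][1] = 1×0 + 2×2 = 4
Result: [[0, 0], [2, 4]]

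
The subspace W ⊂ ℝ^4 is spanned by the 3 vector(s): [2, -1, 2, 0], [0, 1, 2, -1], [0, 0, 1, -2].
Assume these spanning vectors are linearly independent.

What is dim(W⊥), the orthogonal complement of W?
dim(W⊥) = 1

For any subspace W of ℝ^n, dim(W) + dim(W⊥) = n (the whole-space dimension).
Here the given 3 vectors are linearly independent, so dim(W) = 3.
Thus dim(W⊥) = n - dim(W) = 4 - 3 = 1.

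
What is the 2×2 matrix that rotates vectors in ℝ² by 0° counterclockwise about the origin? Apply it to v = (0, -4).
R = [[1, 0], [0, 1]]; R·v = (0, -4)

A counterclockwise rotation by angle θ in ℝ² has matrix R(θ) = [[cos θ, -sin θ], [sin θ, cos θ]].
For θ = 0°: cos θ = 1, sin θ = 0.
R(0°) = [[1, 0], [0, 1]].
R·v = [1·0 + (0)·-4, 0·0 + 1·-4] = (0, -4).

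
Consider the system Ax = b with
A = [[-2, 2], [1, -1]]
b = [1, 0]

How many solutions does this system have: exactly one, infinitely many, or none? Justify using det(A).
No solution

det(A) = (-2)*(-1) - (2)*(1) = 0, so A is singular.
The column space of A is span(column 1) = span([-2, 1]).
b = [1, 0] is not a scalar multiple of column 1, so b ∉ column space and the system is inconsistent — no solution.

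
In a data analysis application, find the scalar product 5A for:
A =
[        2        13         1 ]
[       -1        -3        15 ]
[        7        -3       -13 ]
5A =
[       10        65         5 ]
[       -5       -15        75 ]
[       35       -15       -65 ]

Scalar multiplication is elementwise: (5A)[i][j] = 5 * A[i][j].
  (5A)[0][0] = 5 * (2) = 10
  (5A)[0][1] = 5 * (13) = 65
  (5A)[0][2] = 5 * (1) = 5
  (5A)[1][0] = 5 * (-1) = -5
  (5A)[1][1] = 5 * (-3) = -15
  (5A)[1][2] = 5 * (15) = 75
  (5A)[2][0] = 5 * (7) = 35
  (5A)[2][1] = 5 * (-3) = -15
  (5A)[2][2] = 5 * (-13) = -65
5A =
[       10        65         5 ]
[       -5       -15        75 ]
[       35       -15       -65 ]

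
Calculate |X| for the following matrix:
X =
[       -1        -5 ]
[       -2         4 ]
det(X) = -14

For a 2×2 matrix [[a, b], [c, d]], det = a*d - b*c.
det(X) = (-1)*(4) - (-5)*(-2) = -4 - 10 = -14.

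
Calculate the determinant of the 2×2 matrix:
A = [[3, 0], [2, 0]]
0

For A = [[a, b], [c, d]], det(A) = a*d - b*c.
det(A) = (3)*(0) - (0)*(2) = 0 - 0 = 0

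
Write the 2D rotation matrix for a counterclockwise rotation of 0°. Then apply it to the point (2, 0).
R = [[1, 0], [0, 1]]; R·(2, 0) = (2, 0)

Rotation matrix formula: R(θ) = [[cos θ, -sin θ], [sin θ, cos θ]]
For θ = 0°:
cos(0°) = 1
sin(0°) = 0
R = [[1, 0], [0, 1]]
Apply to (2, 0): [1·2 + (0)·0, 0·2 + 1·0] = (2, 0)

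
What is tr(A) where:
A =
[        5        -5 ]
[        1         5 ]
tr(A) = 5 + 5 = 10

The trace of a square matrix is the sum of its diagonal entries.
Diagonal entries of A: A[0][0] = 5, A[1][1] = 5.
tr(A) = 5 + 5 = 10.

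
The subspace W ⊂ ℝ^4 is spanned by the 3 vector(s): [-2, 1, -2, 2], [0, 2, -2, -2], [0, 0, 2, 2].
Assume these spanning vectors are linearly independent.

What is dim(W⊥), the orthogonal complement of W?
dim(W⊥) = 1

For any subspace W of ℝ^n, dim(W) + dim(W⊥) = n (the whole-space dimension).
Here the given 3 vectors are linearly independent, so dim(W) = 3.
Thus dim(W⊥) = n - dim(W) = 4 - 3 = 1.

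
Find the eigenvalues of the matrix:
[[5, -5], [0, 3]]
λ = 3 and λ = 5

Characteristic equation: det(A - λI) = 0
λ² - (trace)λ + (det) = 0
λ² - (8)λ + (15) = 0
λ² - 8λ + 15 = 0
Solving: λ = 3, 5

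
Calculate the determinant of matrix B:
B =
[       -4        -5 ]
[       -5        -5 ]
det(B) = -5

For a 2×2 matrix [[a, b], [c, d]], det = a*d - b*c.
det(B) = (-4)*(-5) - (-5)*(-5) = 20 - 25 = -5.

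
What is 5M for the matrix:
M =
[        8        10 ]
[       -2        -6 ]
5M =
[       40        50 ]
[      -10       -30 ]

Scalar multiplication is elementwise: (5M)[i][j] = 5 * M[i][j].
  (5M)[0][0] = 5 * (8) = 40
  (5M)[0][1] = 5 * (10) = 50
  (5M)[1][0] = 5 * (-2) = -10
  (5M)[1][1] = 5 * (-6) = -30
5M =
[       40        50 ]
[      -10       -30 ]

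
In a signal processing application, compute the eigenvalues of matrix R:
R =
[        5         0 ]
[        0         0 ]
λ = 0, 5

Solve det(R - λI) = 0. For a 2×2 matrix the characteristic equation is λ² - (trace)λ + det = 0.
trace(R) = a + d = 5 + 0 = 5.
det(R) = a*d - b*c = (5)*(0) - (0)*(0) = 0 - 0 = 0.
Characteristic equation: λ² - (5)λ + (0) = 0.
Discriminant = (5)² - 4*(0) = 25 - 0 = 25.
λ = (5 ± √25) / 2 = (5 ± 5) / 2 = 0, 5.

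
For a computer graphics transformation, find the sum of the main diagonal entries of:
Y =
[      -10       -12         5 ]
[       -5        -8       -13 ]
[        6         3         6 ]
tr(Y) = -10 - 8 + 6 = -12

The trace of a square matrix is the sum of its diagonal entries.
Diagonal entries of Y: Y[0][0] = -10, Y[1][1] = -8, Y[2][2] = 6.
tr(Y) = -10 - 8 + 6 = -12.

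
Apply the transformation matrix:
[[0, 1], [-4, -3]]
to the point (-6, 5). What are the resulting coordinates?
(5, 9)

Matrix multiplication:
[[0, 1], [-4, -3]] × [-6, 5]ᵀ
= [0×-6 + 1×5, -4×-6 + -3×5]ᵀ
= [5.0000, 9.0000]ᵀ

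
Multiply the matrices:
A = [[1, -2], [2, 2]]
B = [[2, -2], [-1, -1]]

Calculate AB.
[[4, 0], [2, -6]]

Each entry (i,j) of AB = sum over k of A[i][k]*B[k][j].
(AB)[0][0] = (1)*(2) + (-2)*(-1) = 4
(AB)[0][1] = (1)*(-2) + (-2)*(-1) = 0
(AB)[1][0] = (2)*(2) + (2)*(-1) = 2
(AB)[1][1] = (2)*(-2) + (2)*(-1) = -6
AB = [[4, 0], [2, -6]]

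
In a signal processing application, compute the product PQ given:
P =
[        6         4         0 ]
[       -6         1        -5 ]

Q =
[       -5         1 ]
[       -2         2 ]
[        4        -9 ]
PQ =
[      -38        14 ]
[        8        41 ]

Matrix multiplication: (PQ)[i][j] = sum over k of P[i][k] * Q[k][j].
  (PQ)[0][0] = (6)*(-5) + (4)*(-2) + (0)*(4) = -38
  (PQ)[0][1] = (6)*(1) + (4)*(2) + (0)*(-9) = 14
  (PQ)[1][0] = (-6)*(-5) + (1)*(-2) + (-5)*(4) = 8
  (PQ)[1][1] = (-6)*(1) + (1)*(2) + (-5)*(-9) = 41
PQ =
[      -38        14 ]
[        8        41 ]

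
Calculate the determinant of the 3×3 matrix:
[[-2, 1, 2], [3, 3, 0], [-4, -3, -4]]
42

Expansion along first row:
det = -2·det([[3,0],[-3,-4]]) - 1·det([[3,0],[-4,-4]]) + 2·det([[3,3],[-4,-3]])
    = -2·(3·-4 - 0·-3) - 1·(3·-4 - 0·-4) + 2·(3·-3 - 3·-4)
    = -2·-12 - 1·-12 + 2·3
    = 24 + 12 + 6 = 42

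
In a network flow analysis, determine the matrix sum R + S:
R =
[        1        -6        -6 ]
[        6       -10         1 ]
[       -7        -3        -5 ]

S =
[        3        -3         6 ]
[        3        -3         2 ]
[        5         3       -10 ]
R + S =
[        4        -9         0 ]
[        9       -13         3 ]
[       -2         0       -15 ]

Matrix addition is elementwise: (R+S)[i][j] = R[i][j] + S[i][j].
  (R+S)[0][0] = (1) + (3) = 4
  (R+S)[0][1] = (-6) + (-3) = -9
  (R+S)[0][2] = (-6) + (6) = 0
  (R+S)[1][0] = (6) + (3) = 9
  (R+S)[1][1] = (-10) + (-3) = -13
  (R+S)[1][2] = (1) + (2) = 3
  (R+S)[2][0] = (-7) + (5) = -2
  (R+S)[2][1] = (-3) + (3) = 0
  (R+S)[2][2] = (-5) + (-10) = -15
R + S =
[        4        -9         0 ]
[        9       -13         3 ]
[       -2         0       -15 ]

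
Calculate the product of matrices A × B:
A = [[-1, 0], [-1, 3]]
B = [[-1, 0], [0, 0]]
[[1, 0], [1, 0]]

Matrix multiplication:
C[0][0] = -1×-1 + 0×0 = 1
C[0][1] = -1×0 + 0×0 = 0
C[1][0] = -1×-1 + 3×0 = 1
C[1][1] = -1×0 + 3×0 = 0
Result: [[1, 0], [1, 0]]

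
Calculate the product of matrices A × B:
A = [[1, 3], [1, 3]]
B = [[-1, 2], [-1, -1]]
[[-4, -1], [-4, -1]]

Matrix multiplication:
C[0][0] = 1×-1 + 3×-1 = -4
C[0][1] = 1×2 + 3×-1 = -1
C[1][0] = 1×-1 + 3×-1 = -4
C[1][1] = 1×2 + 3×-1 = -1
Result: [[-4, -1], [-4, -1]]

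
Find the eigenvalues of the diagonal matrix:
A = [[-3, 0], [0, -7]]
λ₁ = -3, λ₂ = -7

The characteristic polynomial of A is det(A - λI) = (-3 - λ)(-7 - λ) = 0.
The roots are λ = -3 and λ = -7, so the eigenvalues are the diagonal entries.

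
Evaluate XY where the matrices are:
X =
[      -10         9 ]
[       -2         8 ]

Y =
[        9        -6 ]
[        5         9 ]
XY =
[      -45       141 ]
[       22        84 ]

Matrix multiplication: (XY)[i][j] = sum over k of X[i][k] * Y[k][j].
  (XY)[0][0] = (-10)*(9) + (9)*(5) = -45
  (XY)[0][1] = (-10)*(-6) + (9)*(9) = 141
  (XY)[1][0] = (-2)*(9) + (8)*(5) = 22
  (XY)[1][1] = (-2)*(-6) + (8)*(9) = 84
XY =
[      -45       141 ]
[       22        84 ]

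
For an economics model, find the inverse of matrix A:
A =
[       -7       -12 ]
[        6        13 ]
det(A) = -19
A⁻¹ =
[   -13/19    -12/19 ]
[     6/19      7/19 ]

For a 2×2 matrix A = [[a, b], [c, d]] with det(A) ≠ 0, A⁻¹ = (1/det(A)) * [[d, -b], [-c, a]].
det(A) = (-7)*(13) - (-12)*(6) = -91 + 72 = -19.
A⁻¹ = (1/-19) * [[13, 12], [-6, -7]].
Dividing each entry by -19 and reducing:
A⁻¹ =
[   -13/19    -12/19 ]
[     6/19      7/19 ]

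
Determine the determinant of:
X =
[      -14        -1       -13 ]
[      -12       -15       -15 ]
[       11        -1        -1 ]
det(X) = -2124

Expand along row 0 (cofactor expansion): det(X) = a*(e*i - f*h) - b*(d*i - f*g) + c*(d*h - e*g), where the 3×3 is [[a, b, c], [d, e, f], [g, h, i]].
Minor M_00 = (-15)*(-1) - (-15)*(-1) = 15 - 15 = 0.
Minor M_01 = (-12)*(-1) - (-15)*(11) = 12 + 165 = 177.
Minor M_02 = (-12)*(-1) - (-15)*(11) = 12 + 165 = 177.
det(X) = (-14)*(0) - (-1)*(177) + (-13)*(177) = 0 + 177 - 2301 = -2124.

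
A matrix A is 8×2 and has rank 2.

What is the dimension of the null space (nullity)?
0

The rank-nullity theorem for an m×n matrix states:
rank(A) + nullity(A) = n (the number of columns).
Here n = 2 and rank(A) = 2, so nullity(A) = 2 - 2 = 0.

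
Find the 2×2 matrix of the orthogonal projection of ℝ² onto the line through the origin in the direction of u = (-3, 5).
[[9/34, -15/34], [-15/34, 25/34]]

The orthogonal projection onto the line spanned by a nonzero vector u = (a, b) has matrix P = (u uᵀ) / (uᵀ u) = (1/(a² + b²)) · [[a², ab], [ab, b²]].
Here u = (-3, 5), so a² + b² = 9 + 25 = 34.
P = (1/34) · [[9, -15], [-15, 25]] = [[9/34, -15/34], [-15/34, 25/34]].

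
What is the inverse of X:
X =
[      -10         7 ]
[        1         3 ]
det(X) = -37
X⁻¹ =
[    -3/37      7/37 ]
[     1/37     10/37 ]

For a 2×2 matrix X = [[a, b], [c, d]] with det(X) ≠ 0, X⁻¹ = (1/det(X)) * [[d, -b], [-c, a]].
det(X) = (-10)*(3) - (7)*(1) = -30 - 7 = -37.
X⁻¹ = (1/-37) * [[3, -7], [-1, -10]].
Dividing each entry by -37 and reducing:
X⁻¹ =
[    -3/37      7/37 ]
[     1/37     10/37 ]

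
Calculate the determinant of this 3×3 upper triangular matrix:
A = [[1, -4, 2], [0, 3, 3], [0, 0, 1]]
3

The determinant of a triangular matrix is the product of its diagonal entries (the off-diagonal entries above the diagonal do not affect it).
det(A) = (1) * (3) * (1) = 3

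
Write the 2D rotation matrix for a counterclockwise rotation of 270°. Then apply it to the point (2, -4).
R = [[0, 1], [-1, 0]]; R·(2, -4) = (-4, -2)

Rotation matrix formula: R(θ) = [[cos θ, -sin θ], [sin θ, cos θ]]
For θ = 270°:
cos(270°) = 0
sin(270°) = -1
R = [[0, 1], [-1, 0]]
Apply to (2, -4): [0·2 + (1)·-4, -1·2 + 0·-4] = (-4, -2)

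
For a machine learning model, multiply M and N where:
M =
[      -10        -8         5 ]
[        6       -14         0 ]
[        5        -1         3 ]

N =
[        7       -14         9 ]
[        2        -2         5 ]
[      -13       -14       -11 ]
MN =
[     -151        86      -185 ]
[       14       -56       -16 ]
[       -6      -110         7 ]

Matrix multiplication: (MN)[i][j] = sum over k of M[i][k] * N[k][j].
  (MN)[0][0] = (-10)*(7) + (-8)*(2) + (5)*(-13) = -151
  (MN)[0][1] = (-10)*(-14) + (-8)*(-2) + (5)*(-14) = 86
  (MN)[0][2] = (-10)*(9) + (-8)*(5) + (5)*(-11) = -185
  (MN)[1][0] = (6)*(7) + (-14)*(2) + (0)*(-13) = 14
  (MN)[1][1] = (6)*(-14) + (-14)*(-2) + (0)*(-14) = -56
  (MN)[1][2] = (6)*(9) + (-14)*(5) + (0)*(-11) = -16
  (MN)[2][0] = (5)*(7) + (-1)*(2) + (3)*(-13) = -6
  (MN)[2][1] = (5)*(-14) + (-1)*(-2) + (3)*(-14) = -110
  (MN)[2][2] = (5)*(9) + (-1)*(5) + (3)*(-11) = 7
MN =
[     -151        86      -185 ]
[       14       -56       -16 ]
[       -6      -110         7 ]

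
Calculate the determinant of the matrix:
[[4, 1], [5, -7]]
-33

For a 2×2 matrix [[a, b], [c, d]], det = ad - bc
det = (4)(-7) - (1)(5) = -28 - 5 = -33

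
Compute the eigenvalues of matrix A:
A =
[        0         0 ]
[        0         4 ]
λ = 0, 4

Solve det(A - λI) = 0. For a 2×2 matrix the characteristic equation is λ² - (trace)λ + det = 0.
trace(A) = a + d = 0 + 4 = 4.
det(A) = a*d - b*c = (0)*(4) - (0)*(0) = 0 - 0 = 0.
Characteristic equation: λ² - (4)λ + (0) = 0.
Discriminant = (4)² - 4*(0) = 16 - 0 = 16.
λ = (4 ± √16) / 2 = (4 ± 4) / 2 = 0, 4.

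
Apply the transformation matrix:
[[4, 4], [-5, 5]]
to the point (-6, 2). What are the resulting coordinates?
(-16, 40)

Matrix multiplication:
[[4, 4], [-5, 5]] × [-6, 2]ᵀ
= [4×-6 + 4×2, -5×-6 + 5×2]ᵀ
= [-16.0000, 40.0000]ᵀ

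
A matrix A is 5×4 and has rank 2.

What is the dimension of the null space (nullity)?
2

The rank-nullity theorem for an m×n matrix states:
rank(A) + nullity(A) = n (the number of columns).
Here n = 4 and rank(A) = 2, so nullity(A) = 4 - 2 = 2.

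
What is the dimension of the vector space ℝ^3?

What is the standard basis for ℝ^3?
Dimension = 3; standard basis = {e_1, e_2, e_3}

ℝ^3 is the space of 3-tuples of real numbers; its dimension is 3.
The standard basis consists of 3 vectors: e_1, e_2, e_3, where e_i is the vector with 1 in position i and 0 elsewhere.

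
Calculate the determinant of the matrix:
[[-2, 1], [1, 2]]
-5

For a 2×2 matrix [[a, b], [c, d]], det = ad - bc
det = (-2)(2) - (1)(1) = -4 - 1 = -5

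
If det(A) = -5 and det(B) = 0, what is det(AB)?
0

Use the multiplicative property of determinants: det(AB) = det(A)*det(B).
det(AB) = (-5)*(0) = 0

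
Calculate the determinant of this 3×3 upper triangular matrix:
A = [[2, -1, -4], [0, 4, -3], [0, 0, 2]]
16

The determinant of a triangular matrix is the product of its diagonal entries (the off-diagonal entries above the diagonal do not affect it).
det(A) = (2) * (4) * (2) = 16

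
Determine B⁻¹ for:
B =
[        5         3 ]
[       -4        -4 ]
det(B) = -8
B⁻¹ =
[      1/2       3/8 ]
[     -1/2      -5/8 ]

For a 2×2 matrix B = [[a, b], [c, d]] with det(B) ≠ 0, B⁻¹ = (1/det(B)) * [[d, -b], [-c, a]].
det(B) = (5)*(-4) - (3)*(-4) = -20 + 12 = -8.
B⁻¹ = (1/-8) * [[-4, -3], [4, 5]].
Dividing each entry by -8 and reducing:
B⁻¹ =
[      1/2       3/8 ]
[     -1/2      -5/8 ]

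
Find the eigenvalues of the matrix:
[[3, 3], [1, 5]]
λ = 2 and λ = 6

Characteristic equation: det(A - λI) = 0
λ² - (trace)λ + (det) = 0
λ² - (8)λ + (12) = 0
λ² - 8λ + 12 = 0
Solving: λ = 2, 6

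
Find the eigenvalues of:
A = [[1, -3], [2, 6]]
λ = 3, 4

Solve det(A - λI) = 0. For a 2×2 matrix this is λ² - (trace)λ + det = 0.
trace(A) = 1 + 6 = 7.
det(A) = (1)*(6) - (-3)*(2) = 6 + 6 = 12.
Characteristic equation: λ² - (7)λ + (12) = 0.
Discriminant: (7)² - 4*(12) = 49 - 48 = 1.
Roots: λ = (7 ± √1) / 2 = 3, 4.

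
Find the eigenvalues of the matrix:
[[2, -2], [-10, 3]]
λ = -2 and λ = 7

Characteristic equation: det(A - λI) = 0
λ² - (trace)λ + (det) = 0
λ² - (5)λ + (-14) = 0
λ² - 5λ - 14 = 0
Solving: λ = -2, 7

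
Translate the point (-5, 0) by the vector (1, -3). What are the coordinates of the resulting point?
(-4, -3)

Translation by (1, -3):
x' = -5 + 1 = -4
y' = 0 + -3 = -3
Homogeneous matrix: [[1, 0, 1], [0, 1, -3], [0, 0, 1]]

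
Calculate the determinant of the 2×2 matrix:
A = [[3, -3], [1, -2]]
-3

For A = [[a, b], [c, d]], det(A) = a*d - b*c.
det(A) = (3)*(-2) - (-3)*(1) = -6 - -3 = -3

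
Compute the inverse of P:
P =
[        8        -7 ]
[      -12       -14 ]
det(P) = -196
P⁻¹ =
[     1/14     -1/28 ]
[    -3/49     -2/49 ]

For a 2×2 matrix P = [[a, b], [c, d]] with det(P) ≠ 0, P⁻¹ = (1/det(P)) * [[d, -b], [-c, a]].
det(P) = (8)*(-14) - (-7)*(-12) = -112 - 84 = -196.
P⁻¹ = (1/-196) * [[-14, 7], [12, 8]].
Dividing each entry by -196 and reducing:
P⁻¹ =
[     1/14     -1/28 ]
[    -3/49     -2/49 ]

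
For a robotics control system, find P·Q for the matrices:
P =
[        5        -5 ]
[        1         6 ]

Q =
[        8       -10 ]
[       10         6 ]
PQ =
[      -10       -80 ]
[       68        26 ]

Matrix multiplication: (PQ)[i][j] = sum over k of P[i][k] * Q[k][j].
  (PQ)[0][0] = (5)*(8) + (-5)*(10) = -10
  (PQ)[0][1] = (5)*(-10) + (-5)*(6) = -80
  (PQ)[1][0] = (1)*(8) + (6)*(10) = 68
  (PQ)[1][1] = (1)*(-10) + (6)*(6) = 26
PQ =
[      -10       -80 ]
[       68        26 ]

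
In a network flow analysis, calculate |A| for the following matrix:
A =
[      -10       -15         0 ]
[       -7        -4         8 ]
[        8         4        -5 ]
det(A) = -315

Expand along row 0 (cofactor expansion): det(A) = a*(e*i - f*h) - b*(d*i - f*g) + c*(d*h - e*g), where the 3×3 is [[a, b, c], [d, e, f], [g, h, i]].
Minor M_00 = (-4)*(-5) - (8)*(4) = 20 - 32 = -12.
Minor M_01 = (-7)*(-5) - (8)*(8) = 35 - 64 = -29.
Minor M_02 = (-7)*(4) - (-4)*(8) = -28 + 32 = 4.
det(A) = (-10)*(-12) - (-15)*(-29) + (0)*(4) = 120 - 435 + 0 = -315.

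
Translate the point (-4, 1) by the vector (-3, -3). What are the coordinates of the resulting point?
(-7, -2)

Translation by (-3, -3):
x' = -4 + -3 = -7
y' = 1 + -3 = -2
Homogeneous matrix: [[1, 0, -3], [0, 1, -3], [0, 0, 1]]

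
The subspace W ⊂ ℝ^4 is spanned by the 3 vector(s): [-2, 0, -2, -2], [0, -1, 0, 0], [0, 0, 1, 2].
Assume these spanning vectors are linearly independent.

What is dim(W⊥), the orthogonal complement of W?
dim(W⊥) = 1

For any subspace W of ℝ^n, dim(W) + dim(W⊥) = n (the whole-space dimension).
Here the given 3 vectors are linearly independent, so dim(W) = 3.
Thus dim(W⊥) = n - dim(W) = 4 - 3 = 1.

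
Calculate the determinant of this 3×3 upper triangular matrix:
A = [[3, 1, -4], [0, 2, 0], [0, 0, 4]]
24

The determinant of a triangular matrix is the product of its diagonal entries (the off-diagonal entries above the diagonal do not affect it).
det(A) = (3) * (2) * (4) = 24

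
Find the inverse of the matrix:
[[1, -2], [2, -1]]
[[-1/3, 2/3], [-2/3, 1/3]]

For [[a,b],[c,d]], inverse = (1/det)·[[d,-b],[-c,a]]
det = 1·-1 - -2·2 = 3
Inverse = (1/3)·[[-1, 2], [-2, 1]]
        = [[-1/3, 2/3], [-2/3, 1/3]]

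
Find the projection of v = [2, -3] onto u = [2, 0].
[2, 0]

The projection of v onto u is proj_u(v) = ((v·u) / (u·u)) · u.
v·u = (2)*(2) + (-3)*(0) = 4.
u·u = (2)*(2) + (0)*(0) = 4.
coefficient = 4 / 4 = 1.
proj_u(v) = 1 · [2, 0] = [2, 0].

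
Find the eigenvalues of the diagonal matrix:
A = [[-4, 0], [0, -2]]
λ₁ = -4, λ₂ = -2

The characteristic polynomial of A is det(A - λI) = (-4 - λ)(-2 - λ) = 0.
The roots are λ = -4 and λ = -2, so the eigenvalues are the diagonal entries.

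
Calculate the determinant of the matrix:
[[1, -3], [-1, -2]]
-5

For a 2×2 matrix [[a, b], [c, d]], det = ad - bc
det = (1)(-2) - (-3)(-1) = -2 - 3 = -5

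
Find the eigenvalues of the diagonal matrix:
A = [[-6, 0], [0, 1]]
λ₁ = -6, λ₂ = 1

The characteristic polynomial of A is det(A - λI) = (-6 - λ)(1 - λ) = 0.
The roots are λ = -6 and λ = 1, so the eigenvalues are the diagonal entries.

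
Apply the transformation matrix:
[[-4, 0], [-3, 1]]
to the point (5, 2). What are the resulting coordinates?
(-20, -13)

Matrix multiplication:
[[-4, 0], [-3, 1]] × [5, 2]ᵀ
= [-4×5 + 0×2, -3×5 + 1×2]ᵀ
= [-20.0000, -13.0000]ᵀ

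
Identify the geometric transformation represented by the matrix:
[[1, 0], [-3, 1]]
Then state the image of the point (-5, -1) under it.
vertical shear with factor -3; image of (-5, -1) is (-5, 14)

The matrix [[1, 0], [k, 1]] sends (x, y) to (x, -3x + y), leaving the x-coordinate fixed: a vertical shear.
The matrix [[1, 0], [-3, 1]] represents: vertical shear with factor -3.
Applying it to (-5, -1): [1·-5 + 0·-1, -3·-5 + 1·-1] = (-5, 14).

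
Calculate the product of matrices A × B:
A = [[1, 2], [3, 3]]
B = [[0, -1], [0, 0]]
[[0, -1], [0, -3]]

Matrix multiplication:
C[0][0] = 1×0 + 2×0 = 0
C[0][1] = 1×-1 + 2×0 = -1
C[1][0] = 3×0 + 3×0 = 0
C[1][1] = 3×-1 + 3×0 = -3
Result: [[0, -1], [0, -3]]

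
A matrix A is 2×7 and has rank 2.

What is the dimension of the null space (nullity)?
5

The rank-nullity theorem for an m×n matrix states:
rank(A) + nullity(A) = n (the number of columns).
Here n = 7 and rank(A) = 2, so nullity(A) = 7 - 2 = 5.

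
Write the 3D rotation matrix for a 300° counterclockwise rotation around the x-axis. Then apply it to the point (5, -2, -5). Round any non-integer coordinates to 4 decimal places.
R = [[1, 0, 0], [0, 1/2, √3/2], [0, -√3/2, 1/2]]; R·(5, -2, -5) = (5.0000, -5.3301, -0.7679)

Rotation matrix for 300° around x-axis:
cos(300°) = 1/2, sin(300°) = -√3/2
R = [[1, 0, 0], [0, 1/2, √3/2], [0, -√3/2, 1/2]]
Apply to (5, -2, -5): R·[5, -2, -5]ᵀ = (5.0000, -5.3301, -0.7679)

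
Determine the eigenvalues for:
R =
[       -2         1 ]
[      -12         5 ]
λ = 1, 2

Solve det(R - λI) = 0. For a 2×2 matrix the characteristic equation is λ² - (trace)λ + det = 0.
trace(R) = a + d = -2 + 5 = 3.
det(R) = a*d - b*c = (-2)*(5) - (1)*(-12) = -10 + 12 = 2.
Characteristic equation: λ² - (3)λ + (2) = 0.
Discriminant = (3)² - 4*(2) = 9 - 8 = 1.
λ = (3 ± √1) / 2 = (3 ± 1) / 2 = 1, 2.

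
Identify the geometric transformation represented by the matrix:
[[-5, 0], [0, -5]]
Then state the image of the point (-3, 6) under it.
uniform scaling by factor -5; image of (-3, 6) is (15, -30)

This is a diagonal matrix with equal entries -5, so it scales both axes by the same factor -5.
The matrix [[-5, 0], [0, -5]] represents: uniform scaling by factor -5.
Applying it to (-3, 6): [-5·-3 + 0·6, 0·-3 + -5·6] = (15, -30).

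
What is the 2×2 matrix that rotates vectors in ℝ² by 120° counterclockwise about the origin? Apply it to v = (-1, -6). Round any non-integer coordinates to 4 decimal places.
R = [[-1/2, -√3/2], [√3/2, -1/2]]; R·v = (5.6962, 2.1340)

A counterclockwise rotation by angle θ in ℝ² has matrix R(θ) = [[cos θ, -sin θ], [sin θ, cos θ]].
For θ = 120°: cos θ = -1/2, sin θ = √3/2.
R(120°) = [[-1/2, -√3/2], [√3/2, -1/2]].
R·v = [-1/2·-1 + (-√3/2)·-6, √3/2·-1 + -1/2·-6] = (5.6962, 2.1340).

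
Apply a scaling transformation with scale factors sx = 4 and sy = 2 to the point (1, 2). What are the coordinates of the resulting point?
(4, 4)

Scaling matrix:
[[4, 0], [0, 2]]
Result: (1 × 4, 2 × 2) = (4, 4)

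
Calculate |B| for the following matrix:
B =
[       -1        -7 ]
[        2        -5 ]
det(B) = 19

For a 2×2 matrix [[a, b], [c, d]], det = a*d - b*c.
det(B) = (-1)*(-5) - (-7)*(2) = 5 + 14 = 19.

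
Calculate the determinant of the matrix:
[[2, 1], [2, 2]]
2

For a 2×2 matrix [[a, b], [c, d]], det = ad - bc
det = (2)(2) - (1)(2) = 4 - 2 = 2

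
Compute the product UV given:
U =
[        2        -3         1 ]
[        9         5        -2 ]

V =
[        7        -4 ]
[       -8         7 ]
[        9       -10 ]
UV =
[       47       -39 ]
[        5        19 ]

Matrix multiplication: (UV)[i][j] = sum over k of U[i][k] * V[k][j].
  (UV)[0][0] = (2)*(7) + (-3)*(-8) + (1)*(9) = 47
  (UV)[0][1] = (2)*(-4) + (-3)*(7) + (1)*(-10) = -39
  (UV)[1][0] = (9)*(7) + (5)*(-8) + (-2)*(9) = 5
  (UV)[1][1] = (9)*(-4) + (5)*(7) + (-2)*(-10) = 19
UV =
[       47       -39 ]
[        5        19 ]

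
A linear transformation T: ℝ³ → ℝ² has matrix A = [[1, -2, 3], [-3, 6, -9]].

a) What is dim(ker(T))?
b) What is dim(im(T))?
dim(ker) = 2, dim(im) = 1

Observe that row 2 = -3 × row 1 (so the rows are linearly dependent).
Thus rank(A) = 1 (only one linearly independent row).
dim(im(T)) = rank(A) = 1.
By the rank-nullity theorem applied to T: ℝ³ → ℝ², rank(A) + nullity(A) = 3 (the domain dimension), so dim(ker(T)) = 3 - 1 = 2.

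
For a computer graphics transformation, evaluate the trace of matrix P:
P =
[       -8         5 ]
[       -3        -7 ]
tr(P) = -8 - 7 = -15

The trace of a square matrix is the sum of its diagonal entries.
Diagonal entries of P: P[0][0] = -8, P[1][1] = -7.
tr(P) = -8 - 7 = -15.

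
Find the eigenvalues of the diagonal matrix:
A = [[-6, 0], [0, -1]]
λ₁ = -6, λ₂ = -1

The characteristic polynomial of A is det(A - λI) = (-6 - λ)(-1 - λ) = 0.
The roots are λ = -6 and λ = -1, so the eigenvalues are the diagonal entries.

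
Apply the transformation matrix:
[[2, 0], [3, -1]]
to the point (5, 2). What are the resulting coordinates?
(10, 13)

Matrix multiplication:
[[2, 0], [3, -1]] × [5, 2]ᵀ
= [2×5 + 0×2, 3×5 + -1×2]ᵀ
= [10.0000, 13.0000]ᵀ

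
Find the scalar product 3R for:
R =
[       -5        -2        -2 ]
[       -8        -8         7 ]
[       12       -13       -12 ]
3R =
[      -15        -6        -6 ]
[      -24       -24        21 ]
[       36       -39       -36 ]

Scalar multiplication is elementwise: (3R)[i][j] = 3 * R[i][j].
  (3R)[0][0] = 3 * (-5) = -15
  (3R)[0][1] = 3 * (-2) = -6
  (3R)[0][2] = 3 * (-2) = -6
  (3R)[1][0] = 3 * (-8) = -24
  (3R)[1][1] = 3 * (-8) = -24
  (3R)[1][2] = 3 * (7) = 21
  (3R)[2][0] = 3 * (12) = 36
  (3R)[2][1] = 3 * (-13) = -39
  (3R)[2][2] = 3 * (-12) = -36
3R =
[      -15        -6        -6 ]
[      -24       -24        21 ]
[       36       -39       -36 ]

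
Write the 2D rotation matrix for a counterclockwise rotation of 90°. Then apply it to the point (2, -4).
R = [[0, -1], [1, 0]]; R·(2, -4) = (4, 2)

Rotation matrix formula: R(θ) = [[cos θ, -sin θ], [sin θ, cos θ]]
For θ = 90°:
cos(90°) = 0
sin(90°) = 1
R = [[0, -1], [1, 0]]
Apply to (2, -4): [0·2 + (-1)·-4, 1·2 + 0·-4] = (4, 2)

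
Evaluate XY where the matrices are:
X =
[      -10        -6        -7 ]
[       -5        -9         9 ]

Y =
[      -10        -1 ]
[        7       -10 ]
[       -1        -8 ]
XY =
[       65       126 ]
[      -22        23 ]

Matrix multiplication: (XY)[i][j] = sum over k of X[i][k] * Y[k][j].
  (XY)[0][0] = (-10)*(-10) + (-6)*(7) + (-7)*(-1) = 65
  (XY)[0][1] = (-10)*(-1) + (-6)*(-10) + (-7)*(-8) = 126
  (XY)[1][0] = (-5)*(-10) + (-9)*(7) + (9)*(-1) = -22
  (XY)[1][1] = (-5)*(-1) + (-9)*(-10) + (9)*(-8) = 23
XY =
[       65       126 ]
[      -22        23 ]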